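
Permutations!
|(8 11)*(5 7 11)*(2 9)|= 4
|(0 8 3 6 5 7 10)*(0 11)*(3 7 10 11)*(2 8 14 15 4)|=8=|(0 14 15 4 2 8 7 11)(3 6 5 10)|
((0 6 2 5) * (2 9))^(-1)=((0 6 9 2 5))^(-1)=(0 5 2 9 6)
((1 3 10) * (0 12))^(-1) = (0 12)(1 10 3)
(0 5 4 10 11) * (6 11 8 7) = (0 5 4 10 8 7 6 11) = [5, 1, 2, 3, 10, 4, 11, 6, 7, 9, 8, 0]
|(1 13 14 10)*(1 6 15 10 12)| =12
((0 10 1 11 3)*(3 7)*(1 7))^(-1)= ((0 10 7 3)(1 11))^(-1)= (0 3 7 10)(1 11)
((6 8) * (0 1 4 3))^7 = ((0 1 4 3)(6 8))^7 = (0 3 4 1)(6 8)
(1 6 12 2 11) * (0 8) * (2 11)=(0 8)(1 6 12 11)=[8, 6, 2, 3, 4, 5, 12, 7, 0, 9, 10, 1, 11]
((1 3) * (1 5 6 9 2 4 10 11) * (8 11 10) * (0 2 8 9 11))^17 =(0 4 8 2 9)(1 5 11 3 6)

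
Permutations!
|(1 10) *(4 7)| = |(1 10)(4 7)| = 2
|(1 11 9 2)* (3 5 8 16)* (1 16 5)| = 6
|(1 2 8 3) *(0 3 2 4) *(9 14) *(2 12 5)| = |(0 3 1 4)(2 8 12 5)(9 14)| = 4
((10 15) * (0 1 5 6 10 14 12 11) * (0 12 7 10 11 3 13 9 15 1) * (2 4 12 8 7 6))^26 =(1 11 9 4 10 6 13 2 7 14 3 5 8 15 12)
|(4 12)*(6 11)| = 2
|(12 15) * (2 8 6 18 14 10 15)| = |(2 8 6 18 14 10 15 12)| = 8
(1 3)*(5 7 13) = [0, 3, 2, 1, 4, 7, 6, 13, 8, 9, 10, 11, 12, 5] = (1 3)(5 7 13)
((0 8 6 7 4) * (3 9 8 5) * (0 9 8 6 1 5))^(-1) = ((1 5 3 8)(4 9 6 7))^(-1) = (1 8 3 5)(4 7 6 9)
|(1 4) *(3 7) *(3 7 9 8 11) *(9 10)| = |(1 4)(3 10 9 8 11)| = 10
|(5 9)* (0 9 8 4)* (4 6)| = 6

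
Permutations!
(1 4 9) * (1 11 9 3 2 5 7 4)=[0, 1, 5, 2, 3, 7, 6, 4, 8, 11, 10, 9]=(2 5 7 4 3)(9 11)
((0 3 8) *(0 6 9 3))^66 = (3 6)(8 9)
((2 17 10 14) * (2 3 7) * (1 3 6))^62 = (1 14 17 7)(2 3 6 10)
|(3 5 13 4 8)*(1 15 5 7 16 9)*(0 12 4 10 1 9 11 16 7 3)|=|(0 12 4 8)(1 15 5 13 10)(11 16)|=20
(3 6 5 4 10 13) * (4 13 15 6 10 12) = (3 10 15 6 5 13)(4 12) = [0, 1, 2, 10, 12, 13, 5, 7, 8, 9, 15, 11, 4, 3, 14, 6]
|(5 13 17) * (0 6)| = |(0 6)(5 13 17)| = 6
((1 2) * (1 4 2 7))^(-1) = (1 7)(2 4)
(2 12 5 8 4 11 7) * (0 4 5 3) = (0 4 11 7 2 12 3)(5 8) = [4, 1, 12, 0, 11, 8, 6, 2, 5, 9, 10, 7, 3]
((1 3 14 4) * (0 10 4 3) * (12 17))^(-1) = ((0 10 4 1)(3 14)(12 17))^(-1) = (0 1 4 10)(3 14)(12 17)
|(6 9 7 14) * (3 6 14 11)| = 5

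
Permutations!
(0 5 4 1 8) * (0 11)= [5, 8, 2, 3, 1, 4, 6, 7, 11, 9, 10, 0]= (0 5 4 1 8 11)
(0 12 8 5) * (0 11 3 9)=[12, 1, 2, 9, 4, 11, 6, 7, 5, 0, 10, 3, 8]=(0 12 8 5 11 3 9)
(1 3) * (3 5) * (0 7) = (0 7)(1 5 3) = [7, 5, 2, 1, 4, 3, 6, 0]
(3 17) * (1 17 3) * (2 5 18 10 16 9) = (1 17)(2 5 18 10 16 9) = [0, 17, 5, 3, 4, 18, 6, 7, 8, 2, 16, 11, 12, 13, 14, 15, 9, 1, 10]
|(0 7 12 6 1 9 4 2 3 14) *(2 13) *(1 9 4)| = |(0 7 12 6 9 1 4 13 2 3 14)| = 11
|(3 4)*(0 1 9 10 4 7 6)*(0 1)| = 7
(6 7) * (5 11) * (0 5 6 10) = (0 5 11 6 7 10) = [5, 1, 2, 3, 4, 11, 7, 10, 8, 9, 0, 6]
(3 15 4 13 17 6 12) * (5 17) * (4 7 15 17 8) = (3 17 6 12)(4 13 5 8)(7 15) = [0, 1, 2, 17, 13, 8, 12, 15, 4, 9, 10, 11, 3, 5, 14, 7, 16, 6]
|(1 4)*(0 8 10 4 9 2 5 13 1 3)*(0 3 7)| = 5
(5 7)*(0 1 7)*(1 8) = [8, 7, 2, 3, 4, 0, 6, 5, 1] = (0 8 1 7 5)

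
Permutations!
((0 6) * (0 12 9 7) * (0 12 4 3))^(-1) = ((0 6 4 3)(7 12 9))^(-1) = (0 3 4 6)(7 9 12)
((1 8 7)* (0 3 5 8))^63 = (0 8)(1 5)(3 7)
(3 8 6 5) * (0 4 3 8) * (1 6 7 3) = [4, 6, 2, 0, 1, 8, 5, 3, 7] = (0 4 1 6 5 8 7 3)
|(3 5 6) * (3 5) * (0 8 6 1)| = |(0 8 6 5 1)| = 5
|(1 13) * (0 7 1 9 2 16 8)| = |(0 7 1 13 9 2 16 8)| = 8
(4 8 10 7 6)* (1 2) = (1 2)(4 8 10 7 6) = [0, 2, 1, 3, 8, 5, 4, 6, 10, 9, 7]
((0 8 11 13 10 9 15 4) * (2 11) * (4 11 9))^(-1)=(0 4 10 13 11 15 9 2 8)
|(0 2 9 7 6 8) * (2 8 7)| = |(0 8)(2 9)(6 7)| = 2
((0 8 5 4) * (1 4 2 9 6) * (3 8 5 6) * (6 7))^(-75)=(0 8)(1 9)(2 6)(3 4)(5 7)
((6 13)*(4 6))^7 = ((4 6 13))^7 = (4 6 13)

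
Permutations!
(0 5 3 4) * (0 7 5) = (3 4 7 5) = [0, 1, 2, 4, 7, 3, 6, 5]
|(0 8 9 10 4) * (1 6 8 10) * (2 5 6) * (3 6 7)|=24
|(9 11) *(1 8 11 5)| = |(1 8 11 9 5)| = 5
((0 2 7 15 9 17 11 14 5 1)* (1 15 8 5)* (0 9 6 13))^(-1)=(0 13 6 15 5 8 7 2)(1 14 11 17 9)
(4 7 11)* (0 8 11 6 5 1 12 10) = (0 8 11 4 7 6 5 1 12 10) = [8, 12, 2, 3, 7, 1, 5, 6, 11, 9, 0, 4, 10]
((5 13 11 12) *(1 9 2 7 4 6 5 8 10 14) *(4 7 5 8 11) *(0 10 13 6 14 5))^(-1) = ((0 10 5 6 8 13 4 14 1 9 2)(11 12))^(-1) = (0 2 9 1 14 4 13 8 6 5 10)(11 12)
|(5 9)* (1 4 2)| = |(1 4 2)(5 9)| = 6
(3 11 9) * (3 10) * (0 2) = (0 2)(3 11 9 10) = [2, 1, 0, 11, 4, 5, 6, 7, 8, 10, 3, 9]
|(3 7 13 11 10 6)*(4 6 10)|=|(3 7 13 11 4 6)|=6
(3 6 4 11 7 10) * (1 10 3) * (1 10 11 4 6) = (1 11 7 3) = [0, 11, 2, 1, 4, 5, 6, 3, 8, 9, 10, 7]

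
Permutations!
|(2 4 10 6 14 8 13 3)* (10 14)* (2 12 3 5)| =|(2 4 14 8 13 5)(3 12)(6 10)| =6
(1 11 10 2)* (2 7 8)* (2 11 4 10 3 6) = (1 4 10 7 8 11 3 6 2) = [0, 4, 1, 6, 10, 5, 2, 8, 11, 9, 7, 3]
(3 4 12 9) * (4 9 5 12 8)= [0, 1, 2, 9, 8, 12, 6, 7, 4, 3, 10, 11, 5]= (3 9)(4 8)(5 12)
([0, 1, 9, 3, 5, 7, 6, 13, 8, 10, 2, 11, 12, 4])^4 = [0, 1, 9, 3, 4, 5, 6, 7, 8, 10, 2, 11, 12, 13]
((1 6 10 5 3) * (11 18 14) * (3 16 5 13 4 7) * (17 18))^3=((1 6 10 13 4 7 3)(5 16)(11 17 18 14))^3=(1 13 3 10 7 6 4)(5 16)(11 14 18 17)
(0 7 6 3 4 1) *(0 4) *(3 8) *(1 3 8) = [7, 4, 2, 0, 3, 5, 1, 6, 8] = (8)(0 7 6 1 4 3)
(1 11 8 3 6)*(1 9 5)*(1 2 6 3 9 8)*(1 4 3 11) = (2 6 8 9 5)(3 11 4) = [0, 1, 6, 11, 3, 2, 8, 7, 9, 5, 10, 4]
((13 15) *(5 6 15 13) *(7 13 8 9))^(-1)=((5 6 15)(7 13 8 9))^(-1)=(5 15 6)(7 9 8 13)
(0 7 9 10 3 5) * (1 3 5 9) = [7, 3, 2, 9, 4, 0, 6, 1, 8, 10, 5] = (0 7 1 3 9 10 5)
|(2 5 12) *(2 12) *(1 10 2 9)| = |(12)(1 10 2 5 9)| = 5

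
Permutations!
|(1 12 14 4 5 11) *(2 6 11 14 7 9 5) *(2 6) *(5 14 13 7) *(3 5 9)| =|(1 12 9 14 4 6 11)(3 5 13 7)| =28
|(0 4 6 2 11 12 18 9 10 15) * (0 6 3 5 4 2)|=|(0 2 11 12 18 9 10 15 6)(3 5 4)|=9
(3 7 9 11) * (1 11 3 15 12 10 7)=(1 11 15 12 10 7 9 3)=[0, 11, 2, 1, 4, 5, 6, 9, 8, 3, 7, 15, 10, 13, 14, 12]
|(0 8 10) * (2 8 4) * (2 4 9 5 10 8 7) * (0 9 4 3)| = |(0 4 3)(2 7)(5 10 9)| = 6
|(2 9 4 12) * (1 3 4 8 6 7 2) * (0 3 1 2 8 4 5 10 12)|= 24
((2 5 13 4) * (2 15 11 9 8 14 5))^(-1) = ((4 15 11 9 8 14 5 13))^(-1) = (4 13 5 14 8 9 11 15)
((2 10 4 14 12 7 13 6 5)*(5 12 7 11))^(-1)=((2 10 4 14 7 13 6 12 11 5))^(-1)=(2 5 11 12 6 13 7 14 4 10)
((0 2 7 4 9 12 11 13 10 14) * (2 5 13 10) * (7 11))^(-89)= (0 13 11 14 5 2 10)(4 7 12 9)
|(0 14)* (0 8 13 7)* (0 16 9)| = 7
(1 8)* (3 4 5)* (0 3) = (0 3 4 5)(1 8) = [3, 8, 2, 4, 5, 0, 6, 7, 1]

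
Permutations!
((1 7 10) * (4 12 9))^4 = ((1 7 10)(4 12 9))^4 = (1 7 10)(4 12 9)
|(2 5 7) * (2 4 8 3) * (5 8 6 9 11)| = |(2 8 3)(4 6 9 11 5 7)| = 6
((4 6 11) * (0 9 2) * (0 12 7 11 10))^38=(0 2 7 4 10 9 12 11 6)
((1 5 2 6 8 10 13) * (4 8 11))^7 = ((1 5 2 6 11 4 8 10 13))^7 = (1 10 4 6 5 13 8 11 2)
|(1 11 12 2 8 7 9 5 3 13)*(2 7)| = 8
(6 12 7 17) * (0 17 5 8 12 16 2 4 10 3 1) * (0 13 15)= (0 17 6 16 2 4 10 3 1 13 15)(5 8 12 7)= [17, 13, 4, 1, 10, 8, 16, 5, 12, 9, 3, 11, 7, 15, 14, 0, 2, 6]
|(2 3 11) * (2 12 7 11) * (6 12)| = 4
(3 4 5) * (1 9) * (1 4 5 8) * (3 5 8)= [0, 9, 2, 8, 3, 5, 6, 7, 1, 4]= (1 9 4 3 8)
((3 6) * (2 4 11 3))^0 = ((2 4 11 3 6))^0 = (11)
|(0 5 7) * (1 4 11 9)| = 12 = |(0 5 7)(1 4 11 9)|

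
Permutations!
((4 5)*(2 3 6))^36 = ((2 3 6)(4 5))^36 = (6)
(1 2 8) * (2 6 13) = (1 6 13 2 8) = [0, 6, 8, 3, 4, 5, 13, 7, 1, 9, 10, 11, 12, 2]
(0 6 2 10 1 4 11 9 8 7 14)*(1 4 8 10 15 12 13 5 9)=(0 6 2 15 12 13 5 9 10 4 11 1 8 7 14)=[6, 8, 15, 3, 11, 9, 2, 14, 7, 10, 4, 1, 13, 5, 0, 12]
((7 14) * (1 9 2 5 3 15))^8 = ((1 9 2 5 3 15)(7 14))^8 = (1 2 3)(5 15 9)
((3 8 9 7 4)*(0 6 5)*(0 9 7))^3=(0 9 5 6)(3 4 7 8)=((0 6 5 9)(3 8 7 4))^3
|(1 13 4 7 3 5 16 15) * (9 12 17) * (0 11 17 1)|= 13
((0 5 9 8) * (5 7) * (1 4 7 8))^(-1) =(0 8)(1 9 5 7 4)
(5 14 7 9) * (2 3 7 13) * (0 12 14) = (0 12 14 13 2 3 7 9 5) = [12, 1, 3, 7, 4, 0, 6, 9, 8, 5, 10, 11, 14, 2, 13]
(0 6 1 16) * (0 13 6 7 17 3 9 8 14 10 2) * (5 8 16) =(0 7 17 3 9 16 13 6 1 5 8 14 10 2) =[7, 5, 0, 9, 4, 8, 1, 17, 14, 16, 2, 11, 12, 6, 10, 15, 13, 3]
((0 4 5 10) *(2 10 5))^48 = (10)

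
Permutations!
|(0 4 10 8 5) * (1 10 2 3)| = 8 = |(0 4 2 3 1 10 8 5)|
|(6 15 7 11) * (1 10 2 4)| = |(1 10 2 4)(6 15 7 11)| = 4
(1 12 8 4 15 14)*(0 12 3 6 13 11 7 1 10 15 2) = (0 12 8 4 2)(1 3 6 13 11 7)(10 15 14) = [12, 3, 0, 6, 2, 5, 13, 1, 4, 9, 15, 7, 8, 11, 10, 14]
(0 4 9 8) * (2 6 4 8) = (0 8)(2 6 4 9) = [8, 1, 6, 3, 9, 5, 4, 7, 0, 2]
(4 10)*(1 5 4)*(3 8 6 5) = [0, 3, 2, 8, 10, 4, 5, 7, 6, 9, 1] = (1 3 8 6 5 4 10)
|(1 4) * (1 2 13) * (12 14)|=4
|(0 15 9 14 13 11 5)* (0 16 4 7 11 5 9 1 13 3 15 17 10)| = 33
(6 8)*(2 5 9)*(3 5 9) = (2 9)(3 5)(6 8) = [0, 1, 9, 5, 4, 3, 8, 7, 6, 2]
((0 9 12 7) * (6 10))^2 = (0 12)(7 9)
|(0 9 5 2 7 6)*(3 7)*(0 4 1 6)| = |(0 9 5 2 3 7)(1 6 4)| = 6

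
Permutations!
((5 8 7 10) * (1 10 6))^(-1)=(1 6 7 8 5 10)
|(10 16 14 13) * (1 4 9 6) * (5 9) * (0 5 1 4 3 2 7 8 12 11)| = |(0 5 9 6 4 1 3 2 7 8 12 11)(10 16 14 13)| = 12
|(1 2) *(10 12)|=|(1 2)(10 12)|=2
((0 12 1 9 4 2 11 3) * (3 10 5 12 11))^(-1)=(0 3 2 4 9 1 12 5 10 11)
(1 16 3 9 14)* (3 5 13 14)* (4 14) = (1 16 5 13 4 14)(3 9) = [0, 16, 2, 9, 14, 13, 6, 7, 8, 3, 10, 11, 12, 4, 1, 15, 5]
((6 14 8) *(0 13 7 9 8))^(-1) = ((0 13 7 9 8 6 14))^(-1) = (0 14 6 8 9 7 13)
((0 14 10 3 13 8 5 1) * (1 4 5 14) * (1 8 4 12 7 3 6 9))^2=((0 8 14 10 6 9 1)(3 13 4 5 12 7))^2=(0 14 6 1 8 10 9)(3 4 12)(5 7 13)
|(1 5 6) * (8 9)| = |(1 5 6)(8 9)| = 6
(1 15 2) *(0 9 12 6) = (0 9 12 6)(1 15 2) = [9, 15, 1, 3, 4, 5, 0, 7, 8, 12, 10, 11, 6, 13, 14, 2]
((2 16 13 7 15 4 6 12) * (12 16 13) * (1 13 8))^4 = ((1 13 7 15 4 6 16 12 2 8))^4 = (1 4 2 7 16)(6 8 15 12 13)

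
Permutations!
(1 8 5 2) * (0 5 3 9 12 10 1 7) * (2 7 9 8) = [5, 2, 9, 8, 4, 7, 6, 0, 3, 12, 1, 11, 10] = (0 5 7)(1 2 9 12 10)(3 8)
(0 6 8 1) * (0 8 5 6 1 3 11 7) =(0 1 8 3 11 7)(5 6) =[1, 8, 2, 11, 4, 6, 5, 0, 3, 9, 10, 7]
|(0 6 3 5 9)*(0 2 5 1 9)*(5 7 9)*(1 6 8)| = |(0 8 1 5)(2 7 9)(3 6)| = 12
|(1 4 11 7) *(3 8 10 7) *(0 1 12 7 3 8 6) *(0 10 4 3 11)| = 8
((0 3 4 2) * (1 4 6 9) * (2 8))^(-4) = ((0 3 6 9 1 4 8 2))^(-4) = (0 1)(2 9)(3 4)(6 8)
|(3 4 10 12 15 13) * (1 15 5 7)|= |(1 15 13 3 4 10 12 5 7)|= 9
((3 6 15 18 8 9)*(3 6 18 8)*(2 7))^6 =((2 7)(3 18)(6 15 8 9))^6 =(18)(6 8)(9 15)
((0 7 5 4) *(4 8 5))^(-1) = ((0 7 4)(5 8))^(-1) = (0 4 7)(5 8)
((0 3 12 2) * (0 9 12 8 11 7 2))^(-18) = ((0 3 8 11 7 2 9 12))^(-18) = (0 9 7 8)(2 11 3 12)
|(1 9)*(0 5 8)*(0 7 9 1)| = 5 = |(0 5 8 7 9)|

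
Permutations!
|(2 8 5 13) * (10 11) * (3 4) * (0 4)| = 12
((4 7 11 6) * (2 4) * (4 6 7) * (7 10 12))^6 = ((2 6)(7 11 10 12))^6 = (7 10)(11 12)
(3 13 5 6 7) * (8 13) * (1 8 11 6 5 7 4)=(1 8 13 7 3 11 6 4)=[0, 8, 2, 11, 1, 5, 4, 3, 13, 9, 10, 6, 12, 7]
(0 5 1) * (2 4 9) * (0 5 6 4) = [6, 5, 0, 3, 9, 1, 4, 7, 8, 2] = (0 6 4 9 2)(1 5)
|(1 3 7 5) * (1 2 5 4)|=|(1 3 7 4)(2 5)|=4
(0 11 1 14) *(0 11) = (1 14 11) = [0, 14, 2, 3, 4, 5, 6, 7, 8, 9, 10, 1, 12, 13, 11]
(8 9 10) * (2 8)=(2 8 9 10)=[0, 1, 8, 3, 4, 5, 6, 7, 9, 10, 2]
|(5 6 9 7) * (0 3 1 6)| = 7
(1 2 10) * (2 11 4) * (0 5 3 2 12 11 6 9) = (0 5 3 2 10 1 6 9)(4 12 11) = [5, 6, 10, 2, 12, 3, 9, 7, 8, 0, 1, 4, 11]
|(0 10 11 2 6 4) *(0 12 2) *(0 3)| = |(0 10 11 3)(2 6 4 12)| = 4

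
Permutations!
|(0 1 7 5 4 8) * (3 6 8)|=8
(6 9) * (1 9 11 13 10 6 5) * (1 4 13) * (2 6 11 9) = (1 2 6 9 5 4 13 10 11) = [0, 2, 6, 3, 13, 4, 9, 7, 8, 5, 11, 1, 12, 10]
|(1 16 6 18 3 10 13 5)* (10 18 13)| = |(1 16 6 13 5)(3 18)| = 10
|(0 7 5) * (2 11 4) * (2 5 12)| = |(0 7 12 2 11 4 5)| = 7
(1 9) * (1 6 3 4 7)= (1 9 6 3 4 7)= [0, 9, 2, 4, 7, 5, 3, 1, 8, 6]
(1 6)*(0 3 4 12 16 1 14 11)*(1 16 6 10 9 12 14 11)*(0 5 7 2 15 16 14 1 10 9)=(0 3 4 1 9 12 6 11 5 7 2 15 16 14 10)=[3, 9, 15, 4, 1, 7, 11, 2, 8, 12, 0, 5, 6, 13, 10, 16, 14]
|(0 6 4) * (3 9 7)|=3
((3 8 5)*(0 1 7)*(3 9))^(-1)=(0 7 1)(3 9 5 8)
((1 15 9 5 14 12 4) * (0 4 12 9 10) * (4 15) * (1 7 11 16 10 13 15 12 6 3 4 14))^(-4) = (0 7 12 11 6 16 3 10 4)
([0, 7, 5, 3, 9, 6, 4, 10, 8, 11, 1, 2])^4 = [0, 7, 9, 3, 5, 11, 2, 10, 8, 6, 1, 4]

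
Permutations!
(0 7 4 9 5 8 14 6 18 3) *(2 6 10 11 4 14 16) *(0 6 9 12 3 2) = [7, 1, 9, 6, 12, 8, 18, 14, 16, 5, 11, 4, 3, 13, 10, 15, 0, 17, 2] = (0 7 14 10 11 4 12 3 6 18 2 9 5 8 16)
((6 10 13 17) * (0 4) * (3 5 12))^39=(0 4)(6 17 13 10)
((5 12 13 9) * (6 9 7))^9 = ((5 12 13 7 6 9))^9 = (5 7)(6 12)(9 13)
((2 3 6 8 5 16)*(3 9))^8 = (2 9 3 6 8 5 16)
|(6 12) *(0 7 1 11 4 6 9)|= |(0 7 1 11 4 6 12 9)|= 8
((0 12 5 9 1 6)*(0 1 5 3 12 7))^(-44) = ((0 7)(1 6)(3 12)(5 9))^(-44) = (12)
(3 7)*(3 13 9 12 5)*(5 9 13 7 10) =[0, 1, 2, 10, 4, 3, 6, 7, 8, 12, 5, 11, 9, 13] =(13)(3 10 5)(9 12)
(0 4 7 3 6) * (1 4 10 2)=[10, 4, 1, 6, 7, 5, 0, 3, 8, 9, 2]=(0 10 2 1 4 7 3 6)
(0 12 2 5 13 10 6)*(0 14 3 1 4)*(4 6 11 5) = (0 12 2 4)(1 6 14 3)(5 13 10 11) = [12, 6, 4, 1, 0, 13, 14, 7, 8, 9, 11, 5, 2, 10, 3]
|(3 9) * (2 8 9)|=4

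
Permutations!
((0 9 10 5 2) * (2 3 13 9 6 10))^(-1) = ((0 6 10 5 3 13 9 2))^(-1) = (0 2 9 13 3 5 10 6)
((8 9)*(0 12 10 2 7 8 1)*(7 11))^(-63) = ((0 12 10 2 11 7 8 9 1))^(-63) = (12)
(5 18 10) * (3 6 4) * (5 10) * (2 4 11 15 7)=(2 4 3 6 11 15 7)(5 18)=[0, 1, 4, 6, 3, 18, 11, 2, 8, 9, 10, 15, 12, 13, 14, 7, 16, 17, 5]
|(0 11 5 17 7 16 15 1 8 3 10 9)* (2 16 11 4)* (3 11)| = |(0 4 2 16 15 1 8 11 5 17 7 3 10 9)| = 14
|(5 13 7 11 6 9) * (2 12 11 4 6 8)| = |(2 12 11 8)(4 6 9 5 13 7)| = 12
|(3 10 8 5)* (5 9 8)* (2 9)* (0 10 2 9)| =10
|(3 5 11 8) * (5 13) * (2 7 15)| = |(2 7 15)(3 13 5 11 8)| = 15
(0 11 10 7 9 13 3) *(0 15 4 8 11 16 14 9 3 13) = (0 16 14 9)(3 15 4 8 11 10 7) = [16, 1, 2, 15, 8, 5, 6, 3, 11, 0, 7, 10, 12, 13, 9, 4, 14]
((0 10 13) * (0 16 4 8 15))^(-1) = (0 15 8 4 16 13 10) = ((0 10 13 16 4 8 15))^(-1)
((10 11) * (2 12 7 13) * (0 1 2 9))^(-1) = ((0 1 2 12 7 13 9)(10 11))^(-1) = (0 9 13 7 12 2 1)(10 11)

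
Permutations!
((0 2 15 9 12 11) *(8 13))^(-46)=(0 15 12)(2 9 11)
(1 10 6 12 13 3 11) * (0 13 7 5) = (0 13 3 11 1 10 6 12 7 5) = [13, 10, 2, 11, 4, 0, 12, 5, 8, 9, 6, 1, 7, 3]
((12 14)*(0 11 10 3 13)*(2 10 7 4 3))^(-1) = ((0 11 7 4 3 13)(2 10)(12 14))^(-1) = (0 13 3 4 7 11)(2 10)(12 14)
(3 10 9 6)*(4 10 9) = (3 9 6)(4 10) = [0, 1, 2, 9, 10, 5, 3, 7, 8, 6, 4]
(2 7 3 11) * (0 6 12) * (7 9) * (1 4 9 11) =(0 6 12)(1 4 9 7 3)(2 11) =[6, 4, 11, 1, 9, 5, 12, 3, 8, 7, 10, 2, 0]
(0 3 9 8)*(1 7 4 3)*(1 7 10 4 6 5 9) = (0 7 6 5 9 8)(1 10 4 3) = [7, 10, 2, 1, 3, 9, 5, 6, 0, 8, 4]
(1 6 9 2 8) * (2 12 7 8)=(1 6 9 12 7 8)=[0, 6, 2, 3, 4, 5, 9, 8, 1, 12, 10, 11, 7]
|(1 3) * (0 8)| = |(0 8)(1 3)| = 2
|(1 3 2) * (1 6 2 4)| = |(1 3 4)(2 6)| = 6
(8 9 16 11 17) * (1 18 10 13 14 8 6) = (1 18 10 13 14 8 9 16 11 17 6) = [0, 18, 2, 3, 4, 5, 1, 7, 9, 16, 13, 17, 12, 14, 8, 15, 11, 6, 10]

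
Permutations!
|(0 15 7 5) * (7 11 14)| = 6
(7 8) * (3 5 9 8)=[0, 1, 2, 5, 4, 9, 6, 3, 7, 8]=(3 5 9 8 7)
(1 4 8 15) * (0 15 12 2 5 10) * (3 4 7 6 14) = [15, 7, 5, 4, 8, 10, 14, 6, 12, 9, 0, 11, 2, 13, 3, 1] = (0 15 1 7 6 14 3 4 8 12 2 5 10)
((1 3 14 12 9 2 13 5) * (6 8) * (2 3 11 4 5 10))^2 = (1 4)(2 10 13)(3 12)(5 11)(9 14)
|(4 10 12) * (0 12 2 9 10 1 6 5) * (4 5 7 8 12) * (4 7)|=|(0 7 8 12 5)(1 6 4)(2 9 10)|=15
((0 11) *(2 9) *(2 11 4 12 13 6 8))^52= (0 9 8 13 4 11 2 6 12)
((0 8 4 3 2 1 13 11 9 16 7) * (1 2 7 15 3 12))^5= (0 13 3 12 16 8 11 7 1 15 4 9)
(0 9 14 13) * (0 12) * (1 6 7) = (0 9 14 13 12)(1 6 7) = [9, 6, 2, 3, 4, 5, 7, 1, 8, 14, 10, 11, 0, 12, 13]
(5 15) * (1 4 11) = (1 4 11)(5 15) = [0, 4, 2, 3, 11, 15, 6, 7, 8, 9, 10, 1, 12, 13, 14, 5]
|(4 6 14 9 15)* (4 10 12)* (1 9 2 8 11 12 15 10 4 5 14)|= 6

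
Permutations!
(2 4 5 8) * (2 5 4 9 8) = (2 9 8 5) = [0, 1, 9, 3, 4, 2, 6, 7, 5, 8]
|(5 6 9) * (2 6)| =|(2 6 9 5)| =4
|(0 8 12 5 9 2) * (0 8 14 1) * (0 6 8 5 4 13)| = 24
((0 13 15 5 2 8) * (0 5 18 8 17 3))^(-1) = ((0 13 15 18 8 5 2 17 3))^(-1) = (0 3 17 2 5 8 18 15 13)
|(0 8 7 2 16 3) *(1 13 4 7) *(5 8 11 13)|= 24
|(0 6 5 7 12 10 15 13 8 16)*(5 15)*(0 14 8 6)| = 12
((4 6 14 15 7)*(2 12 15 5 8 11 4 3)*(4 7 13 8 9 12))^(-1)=((2 4 6 14 5 9 12 15 13 8 11 7 3))^(-1)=(2 3 7 11 8 13 15 12 9 5 14 6 4)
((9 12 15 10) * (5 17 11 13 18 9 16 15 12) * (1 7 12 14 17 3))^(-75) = (1 12 17 13 9 3 7 14 11 18 5)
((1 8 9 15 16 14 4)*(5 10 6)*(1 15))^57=((1 8 9)(4 15 16 14)(5 10 6))^57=(4 15 16 14)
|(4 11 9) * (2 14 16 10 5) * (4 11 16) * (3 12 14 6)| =18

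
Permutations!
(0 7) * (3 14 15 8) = [7, 1, 2, 14, 4, 5, 6, 0, 3, 9, 10, 11, 12, 13, 15, 8] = (0 7)(3 14 15 8)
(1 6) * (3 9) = [0, 6, 2, 9, 4, 5, 1, 7, 8, 3] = (1 6)(3 9)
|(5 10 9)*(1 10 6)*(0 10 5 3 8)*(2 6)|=|(0 10 9 3 8)(1 5 2 6)|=20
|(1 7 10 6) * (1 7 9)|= |(1 9)(6 7 10)|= 6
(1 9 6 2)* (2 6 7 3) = (1 9 7 3 2) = [0, 9, 1, 2, 4, 5, 6, 3, 8, 7]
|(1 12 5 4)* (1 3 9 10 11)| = |(1 12 5 4 3 9 10 11)| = 8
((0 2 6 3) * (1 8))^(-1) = (0 3 6 2)(1 8)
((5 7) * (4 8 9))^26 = (4 9 8)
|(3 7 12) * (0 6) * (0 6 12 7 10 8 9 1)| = |(0 12 3 10 8 9 1)| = 7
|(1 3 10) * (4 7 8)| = 3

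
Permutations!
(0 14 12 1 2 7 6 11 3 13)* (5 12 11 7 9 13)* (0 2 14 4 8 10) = (0 4 8 10)(1 14 11 3 5 12)(2 9 13)(6 7) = [4, 14, 9, 5, 8, 12, 7, 6, 10, 13, 0, 3, 1, 2, 11]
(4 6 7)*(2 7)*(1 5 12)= (1 5 12)(2 7 4 6)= [0, 5, 7, 3, 6, 12, 2, 4, 8, 9, 10, 11, 1]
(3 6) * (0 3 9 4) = (0 3 6 9 4) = [3, 1, 2, 6, 0, 5, 9, 7, 8, 4]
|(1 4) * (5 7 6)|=|(1 4)(5 7 6)|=6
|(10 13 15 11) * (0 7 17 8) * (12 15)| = 20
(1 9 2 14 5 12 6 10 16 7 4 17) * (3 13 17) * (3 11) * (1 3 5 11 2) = [0, 9, 14, 13, 2, 12, 10, 4, 8, 1, 16, 5, 6, 17, 11, 15, 7, 3] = (1 9)(2 14 11 5 12 6 10 16 7 4)(3 13 17)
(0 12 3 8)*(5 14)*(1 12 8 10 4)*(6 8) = (0 6 8)(1 12 3 10 4)(5 14) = [6, 12, 2, 10, 1, 14, 8, 7, 0, 9, 4, 11, 3, 13, 5]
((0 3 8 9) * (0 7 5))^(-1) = ((0 3 8 9 7 5))^(-1) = (0 5 7 9 8 3)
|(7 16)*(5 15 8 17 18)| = 10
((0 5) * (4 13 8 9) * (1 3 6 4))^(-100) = ((0 5)(1 3 6 4 13 8 9))^(-100) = (1 8 4 3 9 13 6)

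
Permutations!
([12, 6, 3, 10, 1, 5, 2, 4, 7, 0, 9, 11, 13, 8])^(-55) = (0 4 10 8 2 12 1 9 7 3 13 6)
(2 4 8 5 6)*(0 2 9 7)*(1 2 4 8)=(0 4 1 2 8 5 6 9 7)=[4, 2, 8, 3, 1, 6, 9, 0, 5, 7]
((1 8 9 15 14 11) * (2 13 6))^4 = (1 14 9)(2 13 6)(8 11 15)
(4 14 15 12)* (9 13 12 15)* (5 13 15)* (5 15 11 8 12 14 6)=(15)(4 6 5 13 14 9 11 8 12)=[0, 1, 2, 3, 6, 13, 5, 7, 12, 11, 10, 8, 4, 14, 9, 15]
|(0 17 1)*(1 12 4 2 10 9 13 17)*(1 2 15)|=10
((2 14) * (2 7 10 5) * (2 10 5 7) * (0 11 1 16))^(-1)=((0 11 1 16)(2 14)(5 10 7))^(-1)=(0 16 1 11)(2 14)(5 7 10)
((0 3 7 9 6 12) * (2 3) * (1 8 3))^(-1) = (0 12 6 9 7 3 8 1 2)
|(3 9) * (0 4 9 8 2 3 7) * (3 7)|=|(0 4 9 3 8 2 7)|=7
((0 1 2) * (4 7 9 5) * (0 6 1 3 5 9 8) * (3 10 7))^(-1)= ((0 10 7 8)(1 2 6)(3 5 4))^(-1)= (0 8 7 10)(1 6 2)(3 4 5)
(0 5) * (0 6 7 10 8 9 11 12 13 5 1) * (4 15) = (0 1)(4 15)(5 6 7 10 8 9 11 12 13) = [1, 0, 2, 3, 15, 6, 7, 10, 9, 11, 8, 12, 13, 5, 14, 4]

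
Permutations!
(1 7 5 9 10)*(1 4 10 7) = (4 10)(5 9 7) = [0, 1, 2, 3, 10, 9, 6, 5, 8, 7, 4]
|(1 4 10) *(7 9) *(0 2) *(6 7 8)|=|(0 2)(1 4 10)(6 7 9 8)|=12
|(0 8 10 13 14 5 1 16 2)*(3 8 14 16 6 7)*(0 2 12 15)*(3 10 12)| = |(0 14 5 1 6 7 10 13 16 3 8 12 15)| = 13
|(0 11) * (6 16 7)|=6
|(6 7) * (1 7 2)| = |(1 7 6 2)| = 4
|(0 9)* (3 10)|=2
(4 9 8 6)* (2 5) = (2 5)(4 9 8 6) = [0, 1, 5, 3, 9, 2, 4, 7, 6, 8]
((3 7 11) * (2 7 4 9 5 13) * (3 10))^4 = (2 3 13 10 5 11 9 7 4)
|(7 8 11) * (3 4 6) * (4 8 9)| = 7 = |(3 8 11 7 9 4 6)|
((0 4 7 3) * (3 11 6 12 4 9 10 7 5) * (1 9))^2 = ((0 1 9 10 7 11 6 12 4 5 3))^2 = (0 9 7 6 4 3 1 10 11 12 5)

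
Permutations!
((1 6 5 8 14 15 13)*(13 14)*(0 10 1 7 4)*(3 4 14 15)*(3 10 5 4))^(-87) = (15)(0 13 10 4 8 14 6 5 7 1)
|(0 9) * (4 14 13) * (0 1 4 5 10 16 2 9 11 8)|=9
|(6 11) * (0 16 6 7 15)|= |(0 16 6 11 7 15)|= 6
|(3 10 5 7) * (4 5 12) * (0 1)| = |(0 1)(3 10 12 4 5 7)| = 6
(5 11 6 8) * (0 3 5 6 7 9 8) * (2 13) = [3, 1, 13, 5, 4, 11, 0, 9, 6, 8, 10, 7, 12, 2] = (0 3 5 11 7 9 8 6)(2 13)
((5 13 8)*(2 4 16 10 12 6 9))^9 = ((2 4 16 10 12 6 9)(5 13 8))^9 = (2 16 12 9 4 10 6)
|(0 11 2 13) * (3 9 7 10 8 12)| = |(0 11 2 13)(3 9 7 10 8 12)| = 12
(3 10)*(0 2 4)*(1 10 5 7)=(0 2 4)(1 10 3 5 7)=[2, 10, 4, 5, 0, 7, 6, 1, 8, 9, 3]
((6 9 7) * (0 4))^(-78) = (9)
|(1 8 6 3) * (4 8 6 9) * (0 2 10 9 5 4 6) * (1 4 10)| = 21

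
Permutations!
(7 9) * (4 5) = (4 5)(7 9) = [0, 1, 2, 3, 5, 4, 6, 9, 8, 7]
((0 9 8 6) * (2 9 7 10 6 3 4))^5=((0 7 10 6)(2 9 8 3 4))^5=(0 7 10 6)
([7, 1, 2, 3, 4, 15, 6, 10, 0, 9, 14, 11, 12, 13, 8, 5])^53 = [14, 1, 2, 3, 4, 15, 6, 8, 10, 9, 0, 11, 12, 13, 7, 5]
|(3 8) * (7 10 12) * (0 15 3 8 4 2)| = 15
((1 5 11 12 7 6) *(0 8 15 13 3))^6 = ((0 8 15 13 3)(1 5 11 12 7 6))^6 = (0 8 15 13 3)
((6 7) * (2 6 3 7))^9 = (2 6)(3 7)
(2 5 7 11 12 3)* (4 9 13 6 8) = (2 5 7 11 12 3)(4 9 13 6 8) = [0, 1, 5, 2, 9, 7, 8, 11, 4, 13, 10, 12, 3, 6]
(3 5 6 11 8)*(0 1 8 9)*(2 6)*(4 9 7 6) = (0 1 8 3 5 2 4 9)(6 11 7) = [1, 8, 4, 5, 9, 2, 11, 6, 3, 0, 10, 7]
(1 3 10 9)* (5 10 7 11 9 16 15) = (1 3 7 11 9)(5 10 16 15) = [0, 3, 2, 7, 4, 10, 6, 11, 8, 1, 16, 9, 12, 13, 14, 5, 15]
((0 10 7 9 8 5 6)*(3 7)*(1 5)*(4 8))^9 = (0 6 5 1 8 4 9 7 3 10)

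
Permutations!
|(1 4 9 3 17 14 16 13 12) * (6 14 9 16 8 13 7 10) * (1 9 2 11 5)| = |(1 4 16 7 10 6 14 8 13 12 9 3 17 2 11 5)| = 16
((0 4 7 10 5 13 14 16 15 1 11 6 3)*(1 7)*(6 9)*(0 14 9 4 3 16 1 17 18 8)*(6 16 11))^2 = ((0 3 14 1 6 11 4 17 18 8)(5 13 9 16 15 7 10))^2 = (0 14 6 4 18)(1 11 17 8 3)(5 9 15 10 13 16 7)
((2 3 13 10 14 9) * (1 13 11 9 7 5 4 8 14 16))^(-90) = ((1 13 10 16)(2 3 11 9)(4 8 14 7 5))^(-90) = (1 10)(2 11)(3 9)(13 16)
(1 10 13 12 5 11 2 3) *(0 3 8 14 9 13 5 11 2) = (0 3 1 10 5 2 8 14 9 13 12 11) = [3, 10, 8, 1, 4, 2, 6, 7, 14, 13, 5, 0, 11, 12, 9]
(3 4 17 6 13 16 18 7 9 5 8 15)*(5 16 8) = (3 4 17 6 13 8 15)(7 9 16 18) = [0, 1, 2, 4, 17, 5, 13, 9, 15, 16, 10, 11, 12, 8, 14, 3, 18, 6, 7]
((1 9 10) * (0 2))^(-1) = (0 2)(1 10 9) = ((0 2)(1 9 10))^(-1)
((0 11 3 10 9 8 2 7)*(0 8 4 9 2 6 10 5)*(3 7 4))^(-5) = ((0 11 7 8 6 10 2 4 9 3 5))^(-5) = (0 2 11 4 7 9 8 3 6 5 10)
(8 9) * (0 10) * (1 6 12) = (0 10)(1 6 12)(8 9) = [10, 6, 2, 3, 4, 5, 12, 7, 9, 8, 0, 11, 1]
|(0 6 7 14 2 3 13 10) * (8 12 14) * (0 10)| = |(0 6 7 8 12 14 2 3 13)| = 9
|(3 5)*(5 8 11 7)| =|(3 8 11 7 5)| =5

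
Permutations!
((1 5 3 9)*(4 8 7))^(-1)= (1 9 3 5)(4 7 8)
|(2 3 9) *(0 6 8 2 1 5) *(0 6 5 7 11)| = |(0 5 6 8 2 3 9 1 7 11)| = 10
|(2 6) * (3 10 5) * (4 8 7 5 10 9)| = 6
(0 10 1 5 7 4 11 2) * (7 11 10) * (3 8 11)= [7, 5, 0, 8, 10, 3, 6, 4, 11, 9, 1, 2]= (0 7 4 10 1 5 3 8 11 2)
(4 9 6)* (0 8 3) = (0 8 3)(4 9 6) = [8, 1, 2, 0, 9, 5, 4, 7, 3, 6]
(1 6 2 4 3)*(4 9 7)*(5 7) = (1 6 2 9 5 7 4 3) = [0, 6, 9, 1, 3, 7, 2, 4, 8, 5]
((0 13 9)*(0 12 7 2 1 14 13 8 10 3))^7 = ((0 8 10 3)(1 14 13 9 12 7 2))^7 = (14)(0 3 10 8)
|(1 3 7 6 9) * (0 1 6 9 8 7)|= 12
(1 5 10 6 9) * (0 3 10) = (0 3 10 6 9 1 5) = [3, 5, 2, 10, 4, 0, 9, 7, 8, 1, 6]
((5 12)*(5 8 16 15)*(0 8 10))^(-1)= (0 10 12 5 15 16 8)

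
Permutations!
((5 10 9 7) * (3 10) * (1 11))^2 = ((1 11)(3 10 9 7 5))^2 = (11)(3 9 5 10 7)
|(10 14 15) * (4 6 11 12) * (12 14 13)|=|(4 6 11 14 15 10 13 12)|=8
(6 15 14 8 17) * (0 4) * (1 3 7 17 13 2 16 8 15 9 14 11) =(0 4)(1 3 7 17 6 9 14 15 11)(2 16 8 13) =[4, 3, 16, 7, 0, 5, 9, 17, 13, 14, 10, 1, 12, 2, 15, 11, 8, 6]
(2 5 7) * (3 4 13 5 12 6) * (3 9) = (2 12 6 9 3 4 13 5 7) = [0, 1, 12, 4, 13, 7, 9, 2, 8, 3, 10, 11, 6, 5]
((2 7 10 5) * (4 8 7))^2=((2 4 8 7 10 5))^2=(2 8 10)(4 7 5)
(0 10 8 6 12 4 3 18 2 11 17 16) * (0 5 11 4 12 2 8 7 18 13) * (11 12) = (0 10 7 18 8 6 2 4 3 13)(5 12 11 17 16) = [10, 1, 4, 13, 3, 12, 2, 18, 6, 9, 7, 17, 11, 0, 14, 15, 5, 16, 8]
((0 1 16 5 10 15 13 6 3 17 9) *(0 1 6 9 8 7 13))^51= ((0 6 3 17 8 7 13 9 1 16 5 10 15))^51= (0 15 10 5 16 1 9 13 7 8 17 3 6)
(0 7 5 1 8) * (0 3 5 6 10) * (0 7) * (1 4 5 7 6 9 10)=(1 8 3 7 9 10 6)(4 5)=[0, 8, 2, 7, 5, 4, 1, 9, 3, 10, 6]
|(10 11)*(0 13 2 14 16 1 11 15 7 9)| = 11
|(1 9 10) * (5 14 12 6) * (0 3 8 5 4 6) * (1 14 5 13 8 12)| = |(0 3 12)(1 9 10 14)(4 6)(8 13)| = 12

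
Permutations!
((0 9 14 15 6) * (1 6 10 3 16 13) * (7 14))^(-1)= ((0 9 7 14 15 10 3 16 13 1 6))^(-1)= (0 6 1 13 16 3 10 15 14 7 9)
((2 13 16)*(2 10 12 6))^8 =((2 13 16 10 12 6))^8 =(2 16 12)(6 13 10)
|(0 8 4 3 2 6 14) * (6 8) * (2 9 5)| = |(0 6 14)(2 8 4 3 9 5)| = 6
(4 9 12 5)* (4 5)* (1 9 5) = (1 9 12 4 5) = [0, 9, 2, 3, 5, 1, 6, 7, 8, 12, 10, 11, 4]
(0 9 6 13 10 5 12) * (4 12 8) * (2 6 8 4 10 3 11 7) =(0 9 8 10 5 4 12)(2 6 13 3 11 7) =[9, 1, 6, 11, 12, 4, 13, 2, 10, 8, 5, 7, 0, 3]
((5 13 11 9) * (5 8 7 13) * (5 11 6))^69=((5 11 9 8 7 13 6))^69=(5 6 13 7 8 9 11)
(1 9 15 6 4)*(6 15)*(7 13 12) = (15)(1 9 6 4)(7 13 12) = [0, 9, 2, 3, 1, 5, 4, 13, 8, 6, 10, 11, 7, 12, 14, 15]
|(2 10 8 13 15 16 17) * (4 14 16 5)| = |(2 10 8 13 15 5 4 14 16 17)| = 10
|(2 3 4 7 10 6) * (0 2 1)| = |(0 2 3 4 7 10 6 1)| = 8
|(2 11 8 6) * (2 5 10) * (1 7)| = 6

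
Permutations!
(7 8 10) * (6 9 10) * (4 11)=(4 11)(6 9 10 7 8)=[0, 1, 2, 3, 11, 5, 9, 8, 6, 10, 7, 4]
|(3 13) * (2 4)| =2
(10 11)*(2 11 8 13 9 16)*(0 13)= (0 13 9 16 2 11 10 8)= [13, 1, 11, 3, 4, 5, 6, 7, 0, 16, 8, 10, 12, 9, 14, 15, 2]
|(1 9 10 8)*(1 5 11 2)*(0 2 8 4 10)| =12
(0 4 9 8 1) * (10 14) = (0 4 9 8 1)(10 14) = [4, 0, 2, 3, 9, 5, 6, 7, 1, 8, 14, 11, 12, 13, 10]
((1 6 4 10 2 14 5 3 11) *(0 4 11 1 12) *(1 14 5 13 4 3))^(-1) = (0 12 11 6 1 5 2 10 4 13 14 3)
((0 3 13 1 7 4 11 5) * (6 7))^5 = (0 7 3 4 13 11 1 5 6)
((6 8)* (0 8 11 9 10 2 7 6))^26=(2 6 9)(7 11 10)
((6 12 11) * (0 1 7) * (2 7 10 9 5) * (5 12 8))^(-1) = ((0 1 10 9 12 11 6 8 5 2 7))^(-1) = (0 7 2 5 8 6 11 12 9 10 1)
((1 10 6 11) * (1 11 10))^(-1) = (11)(6 10)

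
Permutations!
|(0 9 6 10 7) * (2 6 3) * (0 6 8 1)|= 6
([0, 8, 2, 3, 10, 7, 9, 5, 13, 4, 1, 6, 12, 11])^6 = (1 4 6 13)(8 10 9 11)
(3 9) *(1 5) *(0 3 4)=(0 3 9 4)(1 5)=[3, 5, 2, 9, 0, 1, 6, 7, 8, 4]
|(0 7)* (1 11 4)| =|(0 7)(1 11 4)| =6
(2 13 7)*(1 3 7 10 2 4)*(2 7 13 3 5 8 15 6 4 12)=(1 5 8 15 6 4)(2 3 13 10 7 12)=[0, 5, 3, 13, 1, 8, 4, 12, 15, 9, 7, 11, 2, 10, 14, 6]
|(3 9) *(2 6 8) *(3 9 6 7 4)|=6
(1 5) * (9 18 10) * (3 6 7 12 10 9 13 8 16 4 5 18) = (1 18 9 3 6 7 12 10 13 8 16 4 5) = [0, 18, 2, 6, 5, 1, 7, 12, 16, 3, 13, 11, 10, 8, 14, 15, 4, 17, 9]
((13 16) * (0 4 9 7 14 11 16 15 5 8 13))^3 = ((0 4 9 7 14 11 16)(5 8 13 15))^3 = (0 7 16 9 11 4 14)(5 15 13 8)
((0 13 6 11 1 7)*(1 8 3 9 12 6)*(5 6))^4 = ((0 13 1 7)(3 9 12 5 6 11 8))^4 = (13)(3 6 9 11 12 8 5)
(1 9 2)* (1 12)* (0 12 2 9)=(0 12 1)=[12, 0, 2, 3, 4, 5, 6, 7, 8, 9, 10, 11, 1]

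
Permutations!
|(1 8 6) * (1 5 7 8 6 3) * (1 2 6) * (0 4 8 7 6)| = |(0 4 8 3 2)(5 6)| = 10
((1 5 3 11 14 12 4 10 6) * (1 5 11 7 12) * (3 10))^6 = (14)(3 12)(4 7)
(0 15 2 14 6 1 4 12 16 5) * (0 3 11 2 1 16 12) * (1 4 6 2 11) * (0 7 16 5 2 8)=(0 15 4 7 16 2 14 8)(1 6 5 3)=[15, 6, 14, 1, 7, 3, 5, 16, 0, 9, 10, 11, 12, 13, 8, 4, 2]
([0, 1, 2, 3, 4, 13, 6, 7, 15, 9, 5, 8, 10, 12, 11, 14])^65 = (5 13 12 10)(8 15 14 11)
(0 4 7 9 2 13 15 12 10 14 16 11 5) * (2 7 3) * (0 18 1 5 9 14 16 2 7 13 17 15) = (0 4 3 7 14 2 17 15 12 10 16 11 9 13)(1 5 18) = [4, 5, 17, 7, 3, 18, 6, 14, 8, 13, 16, 9, 10, 0, 2, 12, 11, 15, 1]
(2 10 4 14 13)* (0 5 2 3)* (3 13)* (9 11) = (0 5 2 10 4 14 3)(9 11) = [5, 1, 10, 0, 14, 2, 6, 7, 8, 11, 4, 9, 12, 13, 3]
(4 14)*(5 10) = (4 14)(5 10) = [0, 1, 2, 3, 14, 10, 6, 7, 8, 9, 5, 11, 12, 13, 4]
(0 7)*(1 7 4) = [4, 7, 2, 3, 1, 5, 6, 0] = (0 4 1 7)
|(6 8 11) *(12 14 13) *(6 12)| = |(6 8 11 12 14 13)| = 6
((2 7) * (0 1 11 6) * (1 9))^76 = (0 9 1 11 6)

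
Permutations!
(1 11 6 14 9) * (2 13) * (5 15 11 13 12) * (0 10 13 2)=(0 10 13)(1 2 12 5 15 11 6 14 9)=[10, 2, 12, 3, 4, 15, 14, 7, 8, 1, 13, 6, 5, 0, 9, 11]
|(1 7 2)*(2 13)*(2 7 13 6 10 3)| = 7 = |(1 13 7 6 10 3 2)|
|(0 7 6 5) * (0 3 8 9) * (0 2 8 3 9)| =7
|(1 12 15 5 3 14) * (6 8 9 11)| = |(1 12 15 5 3 14)(6 8 9 11)| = 12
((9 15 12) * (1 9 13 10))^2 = ((1 9 15 12 13 10))^2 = (1 15 13)(9 12 10)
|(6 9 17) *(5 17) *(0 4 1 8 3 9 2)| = |(0 4 1 8 3 9 5 17 6 2)| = 10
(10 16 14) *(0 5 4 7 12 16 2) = (0 5 4 7 12 16 14 10 2) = [5, 1, 0, 3, 7, 4, 6, 12, 8, 9, 2, 11, 16, 13, 10, 15, 14]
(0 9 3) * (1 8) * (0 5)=(0 9 3 5)(1 8)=[9, 8, 2, 5, 4, 0, 6, 7, 1, 3]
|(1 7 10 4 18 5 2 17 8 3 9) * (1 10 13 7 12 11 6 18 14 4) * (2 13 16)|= 30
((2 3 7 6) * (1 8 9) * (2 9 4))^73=((1 8 4 2 3 7 6 9))^73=(1 8 4 2 3 7 6 9)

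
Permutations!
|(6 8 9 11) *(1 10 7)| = 12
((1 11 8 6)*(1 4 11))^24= (11)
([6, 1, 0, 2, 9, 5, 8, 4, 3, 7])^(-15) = [0, 1, 2, 3, 4, 5, 6, 7, 8, 9]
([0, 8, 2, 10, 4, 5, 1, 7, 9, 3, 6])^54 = (10)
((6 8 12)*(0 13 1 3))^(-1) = ((0 13 1 3)(6 8 12))^(-1) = (0 3 1 13)(6 12 8)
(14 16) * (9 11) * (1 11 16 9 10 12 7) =(1 11 10 12 7)(9 16 14) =[0, 11, 2, 3, 4, 5, 6, 1, 8, 16, 12, 10, 7, 13, 9, 15, 14]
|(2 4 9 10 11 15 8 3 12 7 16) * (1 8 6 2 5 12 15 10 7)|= 12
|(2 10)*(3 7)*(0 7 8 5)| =10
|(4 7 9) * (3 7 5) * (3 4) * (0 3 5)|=|(0 3 7 9 5 4)|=6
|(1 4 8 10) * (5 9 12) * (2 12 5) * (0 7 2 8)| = |(0 7 2 12 8 10 1 4)(5 9)| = 8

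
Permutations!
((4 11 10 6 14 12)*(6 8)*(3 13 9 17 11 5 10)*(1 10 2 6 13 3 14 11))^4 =((1 10 8 13 9 17)(2 6 11 14 12 4 5))^4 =(1 9 8)(2 12 6 4 11 5 14)(10 17 13)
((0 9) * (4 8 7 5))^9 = (0 9)(4 8 7 5)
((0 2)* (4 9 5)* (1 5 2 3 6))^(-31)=(0 3 6 1 5 4 9 2)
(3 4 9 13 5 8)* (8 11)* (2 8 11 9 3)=[0, 1, 8, 4, 3, 9, 6, 7, 2, 13, 10, 11, 12, 5]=(2 8)(3 4)(5 9 13)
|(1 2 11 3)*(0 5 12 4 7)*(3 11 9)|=20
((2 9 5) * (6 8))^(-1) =(2 5 9)(6 8)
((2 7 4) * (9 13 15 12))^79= (2 7 4)(9 12 15 13)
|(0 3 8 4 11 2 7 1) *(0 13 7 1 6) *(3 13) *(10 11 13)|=11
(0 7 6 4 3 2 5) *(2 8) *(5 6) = (0 7 5)(2 6 4 3 8) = [7, 1, 6, 8, 3, 0, 4, 5, 2]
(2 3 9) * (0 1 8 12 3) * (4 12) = [1, 8, 0, 9, 12, 5, 6, 7, 4, 2, 10, 11, 3] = (0 1 8 4 12 3 9 2)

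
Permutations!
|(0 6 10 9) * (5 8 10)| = |(0 6 5 8 10 9)| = 6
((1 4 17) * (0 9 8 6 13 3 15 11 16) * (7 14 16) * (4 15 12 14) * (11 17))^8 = ((0 9 8 6 13 3 12 14 16)(1 15 17)(4 11 7))^8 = (0 16 14 12 3 13 6 8 9)(1 17 15)(4 7 11)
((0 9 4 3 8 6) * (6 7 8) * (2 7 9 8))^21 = ((0 8 9 4 3 6)(2 7))^21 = (0 4)(2 7)(3 8)(6 9)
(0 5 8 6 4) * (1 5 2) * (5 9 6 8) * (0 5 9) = (0 2 1)(4 5 9 6) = [2, 0, 1, 3, 5, 9, 4, 7, 8, 6]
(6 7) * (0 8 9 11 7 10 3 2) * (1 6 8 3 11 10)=(0 3 2)(1 6)(7 8 9 10 11)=[3, 6, 0, 2, 4, 5, 1, 8, 9, 10, 11, 7]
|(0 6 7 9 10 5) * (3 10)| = 7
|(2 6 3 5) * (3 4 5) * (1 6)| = |(1 6 4 5 2)| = 5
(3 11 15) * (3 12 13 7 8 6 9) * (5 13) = [0, 1, 2, 11, 4, 13, 9, 8, 6, 3, 10, 15, 5, 7, 14, 12] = (3 11 15 12 5 13 7 8 6 9)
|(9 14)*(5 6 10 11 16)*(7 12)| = |(5 6 10 11 16)(7 12)(9 14)| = 10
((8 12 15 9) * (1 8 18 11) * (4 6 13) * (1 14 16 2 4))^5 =(1 18 4 12 14 13 9 2 8 11 6 15 16)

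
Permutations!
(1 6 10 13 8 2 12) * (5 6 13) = [0, 13, 12, 3, 4, 6, 10, 7, 2, 9, 5, 11, 1, 8] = (1 13 8 2 12)(5 6 10)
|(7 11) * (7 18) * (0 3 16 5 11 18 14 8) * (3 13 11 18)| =|(0 13 11 14 8)(3 16 5 18 7)| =5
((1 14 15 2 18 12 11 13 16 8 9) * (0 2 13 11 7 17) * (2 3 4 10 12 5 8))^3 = (0 10 17 4 7 3 12)(1 13 18 9 15 2 8 14 16 5)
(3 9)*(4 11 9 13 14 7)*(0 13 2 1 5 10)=[13, 5, 1, 2, 11, 10, 6, 4, 8, 3, 0, 9, 12, 14, 7]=(0 13 14 7 4 11 9 3 2 1 5 10)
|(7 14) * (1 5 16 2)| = |(1 5 16 2)(7 14)| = 4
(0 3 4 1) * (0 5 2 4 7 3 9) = (0 9)(1 5 2 4)(3 7) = [9, 5, 4, 7, 1, 2, 6, 3, 8, 0]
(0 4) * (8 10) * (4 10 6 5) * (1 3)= (0 10 8 6 5 4)(1 3)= [10, 3, 2, 1, 0, 4, 5, 7, 6, 9, 8]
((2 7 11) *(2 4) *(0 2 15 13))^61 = ((0 2 7 11 4 15 13))^61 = (0 15 11 2 13 4 7)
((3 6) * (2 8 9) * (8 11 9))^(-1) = ((2 11 9)(3 6))^(-1) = (2 9 11)(3 6)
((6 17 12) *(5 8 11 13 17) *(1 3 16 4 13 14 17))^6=(1 3 16 4 13)(5 6 12 17 14 11 8)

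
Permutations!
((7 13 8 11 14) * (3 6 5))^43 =(3 6 5)(7 11 13 14 8)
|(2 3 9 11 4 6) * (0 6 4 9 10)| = 10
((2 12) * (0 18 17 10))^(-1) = ((0 18 17 10)(2 12))^(-1) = (0 10 17 18)(2 12)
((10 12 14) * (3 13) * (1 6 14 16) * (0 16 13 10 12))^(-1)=(0 10 3 13 12 14 6 1 16)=((0 16 1 6 14 12 13 3 10))^(-1)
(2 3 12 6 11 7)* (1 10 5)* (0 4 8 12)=[4, 10, 3, 0, 8, 1, 11, 2, 12, 9, 5, 7, 6]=(0 4 8 12 6 11 7 2 3)(1 10 5)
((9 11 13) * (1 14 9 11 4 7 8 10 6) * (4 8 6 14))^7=((1 4 7 6)(8 10 14 9)(11 13))^7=(1 6 7 4)(8 9 14 10)(11 13)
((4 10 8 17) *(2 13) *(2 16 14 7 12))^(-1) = (2 12 7 14 16 13)(4 17 8 10)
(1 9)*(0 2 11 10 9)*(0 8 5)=(0 2 11 10 9 1 8 5)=[2, 8, 11, 3, 4, 0, 6, 7, 5, 1, 9, 10]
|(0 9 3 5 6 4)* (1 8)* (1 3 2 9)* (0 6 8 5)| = 10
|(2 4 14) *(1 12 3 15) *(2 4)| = |(1 12 3 15)(4 14)| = 4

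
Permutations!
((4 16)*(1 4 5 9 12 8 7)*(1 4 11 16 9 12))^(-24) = ((1 11 16 5 12 8 7 4 9))^(-24) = (1 5 7)(4 11 12)(8 9 16)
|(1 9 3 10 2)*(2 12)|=|(1 9 3 10 12 2)|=6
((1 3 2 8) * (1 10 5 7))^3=((1 3 2 8 10 5 7))^3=(1 8 7 2 5 3 10)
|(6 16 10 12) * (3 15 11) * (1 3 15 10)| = |(1 3 10 12 6 16)(11 15)| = 6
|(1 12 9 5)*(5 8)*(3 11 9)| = |(1 12 3 11 9 8 5)| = 7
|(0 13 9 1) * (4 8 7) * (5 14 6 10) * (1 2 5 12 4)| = 13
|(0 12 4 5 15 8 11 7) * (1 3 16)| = 24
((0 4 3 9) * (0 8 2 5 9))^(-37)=((0 4 3)(2 5 9 8))^(-37)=(0 3 4)(2 8 9 5)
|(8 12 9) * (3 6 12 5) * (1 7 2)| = 6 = |(1 7 2)(3 6 12 9 8 5)|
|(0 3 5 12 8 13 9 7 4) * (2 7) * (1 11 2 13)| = 10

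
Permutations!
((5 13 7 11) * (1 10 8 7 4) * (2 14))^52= (14)(1 11)(4 7)(5 10)(8 13)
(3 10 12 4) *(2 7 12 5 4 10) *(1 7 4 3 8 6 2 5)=(1 7 12 10)(2 4 8 6)(3 5)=[0, 7, 4, 5, 8, 3, 2, 12, 6, 9, 1, 11, 10]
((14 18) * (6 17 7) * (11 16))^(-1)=(6 7 17)(11 16)(14 18)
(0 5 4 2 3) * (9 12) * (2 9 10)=(0 5 4 9 12 10 2 3)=[5, 1, 3, 0, 9, 4, 6, 7, 8, 12, 2, 11, 10]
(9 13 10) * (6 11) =[0, 1, 2, 3, 4, 5, 11, 7, 8, 13, 9, 6, 12, 10] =(6 11)(9 13 10)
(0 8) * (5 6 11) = (0 8)(5 6 11) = [8, 1, 2, 3, 4, 6, 11, 7, 0, 9, 10, 5]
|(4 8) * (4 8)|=|(8)|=1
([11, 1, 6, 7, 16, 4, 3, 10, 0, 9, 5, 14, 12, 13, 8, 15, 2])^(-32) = (16)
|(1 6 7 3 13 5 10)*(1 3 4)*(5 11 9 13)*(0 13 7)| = |(0 13 11 9 7 4 1 6)(3 5 10)| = 24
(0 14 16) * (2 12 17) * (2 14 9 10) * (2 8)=(0 9 10 8 2 12 17 14 16)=[9, 1, 12, 3, 4, 5, 6, 7, 2, 10, 8, 11, 17, 13, 16, 15, 0, 14]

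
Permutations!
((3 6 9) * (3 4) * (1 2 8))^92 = ((1 2 8)(3 6 9 4))^92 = (9)(1 8 2)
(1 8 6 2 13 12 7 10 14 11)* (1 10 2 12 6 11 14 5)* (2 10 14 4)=(1 8 11 14 4 2 13 6 12 7 10 5)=[0, 8, 13, 3, 2, 1, 12, 10, 11, 9, 5, 14, 7, 6, 4]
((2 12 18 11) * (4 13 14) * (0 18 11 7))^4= ((0 18 7)(2 12 11)(4 13 14))^4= (0 18 7)(2 12 11)(4 13 14)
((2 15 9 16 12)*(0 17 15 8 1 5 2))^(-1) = ((0 17 15 9 16 12)(1 5 2 8))^(-1) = (0 12 16 9 15 17)(1 8 2 5)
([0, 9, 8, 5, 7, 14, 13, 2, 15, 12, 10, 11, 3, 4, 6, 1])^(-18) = [0, 4, 14, 8, 3, 15, 9, 5, 6, 7, 10, 11, 2, 12, 1, 13]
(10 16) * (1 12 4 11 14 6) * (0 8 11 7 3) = (0 8 11 14 6 1 12 4 7 3)(10 16) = [8, 12, 2, 0, 7, 5, 1, 3, 11, 9, 16, 14, 4, 13, 6, 15, 10]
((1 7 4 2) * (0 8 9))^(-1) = (0 9 8)(1 2 4 7)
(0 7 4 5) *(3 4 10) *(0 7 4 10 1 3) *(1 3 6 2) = (0 4 5 7 3 10)(1 6 2) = [4, 6, 1, 10, 5, 7, 2, 3, 8, 9, 0]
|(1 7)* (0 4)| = 2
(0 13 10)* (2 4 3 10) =(0 13 2 4 3 10) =[13, 1, 4, 10, 3, 5, 6, 7, 8, 9, 0, 11, 12, 2]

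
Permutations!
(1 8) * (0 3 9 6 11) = (0 3 9 6 11)(1 8) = [3, 8, 2, 9, 4, 5, 11, 7, 1, 6, 10, 0]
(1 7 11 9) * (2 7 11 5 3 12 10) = (1 11 9)(2 7 5 3 12 10) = [0, 11, 7, 12, 4, 3, 6, 5, 8, 1, 2, 9, 10]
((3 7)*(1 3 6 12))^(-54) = (1 3 7 6 12)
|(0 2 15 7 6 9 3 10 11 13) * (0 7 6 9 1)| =|(0 2 15 6 1)(3 10 11 13 7 9)| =30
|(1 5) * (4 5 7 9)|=|(1 7 9 4 5)|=5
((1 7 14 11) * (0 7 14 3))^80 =(0 3 7)(1 11 14) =((0 7 3)(1 14 11))^80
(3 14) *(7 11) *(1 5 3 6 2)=(1 5 3 14 6 2)(7 11)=[0, 5, 1, 14, 4, 3, 2, 11, 8, 9, 10, 7, 12, 13, 6]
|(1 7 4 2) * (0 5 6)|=12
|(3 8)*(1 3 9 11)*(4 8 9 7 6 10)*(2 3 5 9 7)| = 28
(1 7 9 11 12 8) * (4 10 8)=(1 7 9 11 12 4 10 8)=[0, 7, 2, 3, 10, 5, 6, 9, 1, 11, 8, 12, 4]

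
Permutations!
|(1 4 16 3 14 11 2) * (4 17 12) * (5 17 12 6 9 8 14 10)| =|(1 12 4 16 3 10 5 17 6 9 8 14 11 2)| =14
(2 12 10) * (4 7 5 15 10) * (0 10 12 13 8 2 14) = (0 10 14)(2 13 8)(4 7 5 15 12) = [10, 1, 13, 3, 7, 15, 6, 5, 2, 9, 14, 11, 4, 8, 0, 12]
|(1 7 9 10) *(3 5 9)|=|(1 7 3 5 9 10)|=6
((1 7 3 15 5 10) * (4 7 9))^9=(1 9 4 7 3 15 5 10)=((1 9 4 7 3 15 5 10))^9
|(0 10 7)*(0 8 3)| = |(0 10 7 8 3)| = 5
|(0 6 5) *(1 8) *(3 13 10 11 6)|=14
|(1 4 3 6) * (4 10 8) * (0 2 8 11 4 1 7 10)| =12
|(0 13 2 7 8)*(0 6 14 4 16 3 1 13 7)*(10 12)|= 22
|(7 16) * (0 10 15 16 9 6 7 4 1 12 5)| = 24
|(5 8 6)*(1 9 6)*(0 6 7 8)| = 12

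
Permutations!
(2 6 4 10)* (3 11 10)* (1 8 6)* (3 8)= (1 3 11 10 2)(4 8 6)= [0, 3, 1, 11, 8, 5, 4, 7, 6, 9, 2, 10]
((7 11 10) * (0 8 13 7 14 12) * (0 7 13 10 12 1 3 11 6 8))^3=(1 12 8)(3 7 10)(6 14 11)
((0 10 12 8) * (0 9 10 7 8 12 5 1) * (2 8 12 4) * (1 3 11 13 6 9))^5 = ((0 7 12 4 2 8 1)(3 11 13 6 9 10 5))^5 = (0 8 4 7 1 2 12)(3 10 6 11 5 9 13)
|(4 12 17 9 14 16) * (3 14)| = |(3 14 16 4 12 17 9)| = 7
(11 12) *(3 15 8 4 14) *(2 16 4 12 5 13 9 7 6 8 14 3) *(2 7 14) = (2 16 4 3 15)(5 13 9 14 7 6 8 12 11) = [0, 1, 16, 15, 3, 13, 8, 6, 12, 14, 10, 5, 11, 9, 7, 2, 4]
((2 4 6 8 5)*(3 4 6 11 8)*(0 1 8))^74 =((0 1 8 5 2 6 3 4 11))^74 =(0 8 2 3 11 1 5 6 4)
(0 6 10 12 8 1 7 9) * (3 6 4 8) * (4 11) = (0 11 4 8 1 7 9)(3 6 10 12) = [11, 7, 2, 6, 8, 5, 10, 9, 1, 0, 12, 4, 3]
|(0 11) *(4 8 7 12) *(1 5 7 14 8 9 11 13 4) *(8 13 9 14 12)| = 15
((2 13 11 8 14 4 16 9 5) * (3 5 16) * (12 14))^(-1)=((2 13 11 8 12 14 4 3 5)(9 16))^(-1)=(2 5 3 4 14 12 8 11 13)(9 16)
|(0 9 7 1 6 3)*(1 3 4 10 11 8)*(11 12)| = 28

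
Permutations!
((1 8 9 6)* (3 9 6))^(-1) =((1 8 6)(3 9))^(-1) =(1 6 8)(3 9)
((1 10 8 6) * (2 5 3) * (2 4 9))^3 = (1 6 8 10)(2 4 5 9 3)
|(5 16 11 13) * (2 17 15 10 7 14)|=|(2 17 15 10 7 14)(5 16 11 13)|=12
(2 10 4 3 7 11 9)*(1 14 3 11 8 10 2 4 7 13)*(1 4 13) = (1 14 3)(4 11 9 13)(7 8 10) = [0, 14, 2, 1, 11, 5, 6, 8, 10, 13, 7, 9, 12, 4, 3]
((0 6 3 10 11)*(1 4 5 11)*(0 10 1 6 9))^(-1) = (0 9)(1 3 6 10 11 5 4)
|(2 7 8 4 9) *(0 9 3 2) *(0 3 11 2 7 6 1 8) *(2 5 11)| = |(0 9 3 7)(1 8 4 2 6)(5 11)| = 20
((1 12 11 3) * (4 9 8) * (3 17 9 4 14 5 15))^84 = (1 9 15 11 14)(3 17 5 12 8)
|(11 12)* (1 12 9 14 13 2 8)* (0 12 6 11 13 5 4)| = |(0 12 13 2 8 1 6 11 9 14 5 4)| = 12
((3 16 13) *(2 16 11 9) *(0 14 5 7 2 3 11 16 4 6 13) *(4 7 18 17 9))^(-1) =((0 14 5 18 17 9 3 16)(2 7)(4 6 13 11))^(-1) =(0 16 3 9 17 18 5 14)(2 7)(4 11 13 6)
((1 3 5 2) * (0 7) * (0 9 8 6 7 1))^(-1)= (0 2 5 3 1)(6 8 9 7)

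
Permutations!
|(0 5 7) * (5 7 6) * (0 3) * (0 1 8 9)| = |(0 7 3 1 8 9)(5 6)| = 6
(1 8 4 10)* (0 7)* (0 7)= [0, 8, 2, 3, 10, 5, 6, 7, 4, 9, 1]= (1 8 4 10)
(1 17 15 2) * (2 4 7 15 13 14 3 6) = (1 17 13 14 3 6 2)(4 7 15) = [0, 17, 1, 6, 7, 5, 2, 15, 8, 9, 10, 11, 12, 14, 3, 4, 16, 13]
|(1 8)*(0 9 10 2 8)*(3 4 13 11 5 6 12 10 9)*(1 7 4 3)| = 10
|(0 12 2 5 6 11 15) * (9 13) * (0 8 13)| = 10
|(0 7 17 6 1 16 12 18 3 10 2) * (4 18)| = 12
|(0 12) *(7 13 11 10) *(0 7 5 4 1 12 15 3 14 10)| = |(0 15 3 14 10 5 4 1 12 7 13 11)| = 12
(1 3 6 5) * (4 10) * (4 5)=[0, 3, 2, 6, 10, 1, 4, 7, 8, 9, 5]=(1 3 6 4 10 5)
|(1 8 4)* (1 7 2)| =|(1 8 4 7 2)| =5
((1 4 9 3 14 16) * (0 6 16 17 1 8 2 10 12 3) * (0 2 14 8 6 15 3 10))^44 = (0 14 9 3 1)(2 8 4 15 17)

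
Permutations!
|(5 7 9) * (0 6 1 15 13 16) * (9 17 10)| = |(0 6 1 15 13 16)(5 7 17 10 9)| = 30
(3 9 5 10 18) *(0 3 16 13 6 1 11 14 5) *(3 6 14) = (0 6 1 11 3 9)(5 10 18 16 13 14) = [6, 11, 2, 9, 4, 10, 1, 7, 8, 0, 18, 3, 12, 14, 5, 15, 13, 17, 16]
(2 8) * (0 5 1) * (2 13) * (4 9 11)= (0 5 1)(2 8 13)(4 9 11)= [5, 0, 8, 3, 9, 1, 6, 7, 13, 11, 10, 4, 12, 2]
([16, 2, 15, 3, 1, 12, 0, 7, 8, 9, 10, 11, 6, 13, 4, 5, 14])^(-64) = (0 15 14 12 1)(2 16 5 4 6)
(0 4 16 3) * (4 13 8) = (0 13 8 4 16 3) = [13, 1, 2, 0, 16, 5, 6, 7, 4, 9, 10, 11, 12, 8, 14, 15, 3]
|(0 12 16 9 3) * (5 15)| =|(0 12 16 9 3)(5 15)| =10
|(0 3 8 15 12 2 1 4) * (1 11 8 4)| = |(0 3 4)(2 11 8 15 12)| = 15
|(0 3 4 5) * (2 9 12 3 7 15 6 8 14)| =12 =|(0 7 15 6 8 14 2 9 12 3 4 5)|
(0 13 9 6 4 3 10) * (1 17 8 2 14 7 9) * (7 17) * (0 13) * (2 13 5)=(1 7 9 6 4 3 10 5 2 14 17 8 13)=[0, 7, 14, 10, 3, 2, 4, 9, 13, 6, 5, 11, 12, 1, 17, 15, 16, 8]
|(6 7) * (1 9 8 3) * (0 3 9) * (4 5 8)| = |(0 3 1)(4 5 8 9)(6 7)| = 12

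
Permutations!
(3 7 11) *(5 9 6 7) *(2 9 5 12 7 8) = (2 9 6 8)(3 12 7 11) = [0, 1, 9, 12, 4, 5, 8, 11, 2, 6, 10, 3, 7]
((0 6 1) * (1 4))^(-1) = ((0 6 4 1))^(-1) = (0 1 4 6)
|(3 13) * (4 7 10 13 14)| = 6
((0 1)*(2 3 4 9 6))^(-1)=(0 1)(2 6 9 4 3)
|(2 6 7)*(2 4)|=4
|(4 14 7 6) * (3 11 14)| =6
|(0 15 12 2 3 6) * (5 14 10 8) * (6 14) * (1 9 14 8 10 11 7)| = |(0 15 12 2 3 8 5 6)(1 9 14 11 7)| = 40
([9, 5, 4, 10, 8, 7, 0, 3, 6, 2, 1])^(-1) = (0 6 8 4 2 9)(1 10 3 7 5)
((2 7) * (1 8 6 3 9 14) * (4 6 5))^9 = ((1 8 5 4 6 3 9 14)(2 7))^9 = (1 8 5 4 6 3 9 14)(2 7)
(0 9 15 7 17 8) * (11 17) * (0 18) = [9, 1, 2, 3, 4, 5, 6, 11, 18, 15, 10, 17, 12, 13, 14, 7, 16, 8, 0] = (0 9 15 7 11 17 8 18)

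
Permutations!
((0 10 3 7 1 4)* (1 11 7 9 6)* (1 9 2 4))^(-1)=((0 10 3 2 4)(6 9)(7 11))^(-1)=(0 4 2 3 10)(6 9)(7 11)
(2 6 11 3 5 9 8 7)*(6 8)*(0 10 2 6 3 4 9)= (0 10 2 8 7 6 11 4 9 3 5)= [10, 1, 8, 5, 9, 0, 11, 6, 7, 3, 2, 4]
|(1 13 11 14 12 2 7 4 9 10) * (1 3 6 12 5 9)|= 13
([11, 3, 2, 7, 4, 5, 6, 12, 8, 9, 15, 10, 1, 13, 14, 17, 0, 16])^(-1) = (0 16 17 15 10 11)(1 12 7 3)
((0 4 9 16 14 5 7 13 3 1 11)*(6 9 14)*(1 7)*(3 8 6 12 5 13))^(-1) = ((0 4 14 13 8 6 9 16 12 5 1 11)(3 7))^(-1) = (0 11 1 5 12 16 9 6 8 13 14 4)(3 7)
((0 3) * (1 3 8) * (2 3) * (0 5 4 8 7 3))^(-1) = ((0 7 3 5 4 8 1 2))^(-1) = (0 2 1 8 4 5 3 7)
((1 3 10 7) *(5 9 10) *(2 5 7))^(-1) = (1 7 3)(2 10 9 5)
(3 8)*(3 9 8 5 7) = (3 5 7)(8 9) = [0, 1, 2, 5, 4, 7, 6, 3, 9, 8]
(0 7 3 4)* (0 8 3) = (0 7)(3 4 8) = [7, 1, 2, 4, 8, 5, 6, 0, 3]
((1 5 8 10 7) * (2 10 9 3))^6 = (1 10 3 8)(2 9 5 7) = ((1 5 8 9 3 2 10 7))^6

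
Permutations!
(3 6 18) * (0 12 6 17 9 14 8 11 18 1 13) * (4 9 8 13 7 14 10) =(0 12 6 1 7 14 13)(3 17 8 11 18)(4 9 10) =[12, 7, 2, 17, 9, 5, 1, 14, 11, 10, 4, 18, 6, 0, 13, 15, 16, 8, 3]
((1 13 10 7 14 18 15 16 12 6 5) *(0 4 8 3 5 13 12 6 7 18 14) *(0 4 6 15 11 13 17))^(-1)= (0 17 6)(1 5 3 8 4 7 12)(10 13 11 18)(15 16)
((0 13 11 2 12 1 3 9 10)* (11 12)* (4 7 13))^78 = (0 3 13)(1 7 10)(4 9 12)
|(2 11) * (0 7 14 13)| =|(0 7 14 13)(2 11)| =4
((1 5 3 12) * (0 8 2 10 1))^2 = (0 2 1 3)(5 12 8 10)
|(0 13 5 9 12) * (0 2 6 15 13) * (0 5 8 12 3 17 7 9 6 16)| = 36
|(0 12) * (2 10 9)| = 6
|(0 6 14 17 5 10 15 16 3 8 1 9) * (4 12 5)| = |(0 6 14 17 4 12 5 10 15 16 3 8 1 9)| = 14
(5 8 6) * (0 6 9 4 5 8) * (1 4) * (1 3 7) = [6, 4, 2, 7, 5, 0, 8, 1, 9, 3] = (0 6 8 9 3 7 1 4 5)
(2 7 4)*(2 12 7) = (4 12 7) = [0, 1, 2, 3, 12, 5, 6, 4, 8, 9, 10, 11, 7]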